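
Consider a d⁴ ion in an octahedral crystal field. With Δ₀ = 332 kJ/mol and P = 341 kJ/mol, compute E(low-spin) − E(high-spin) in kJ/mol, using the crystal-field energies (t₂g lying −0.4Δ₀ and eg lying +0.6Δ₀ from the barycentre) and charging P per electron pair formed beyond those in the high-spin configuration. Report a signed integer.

In the high-spin limit (t₂g³ eg¹) the orbital term is -0.6Δ₀ = -199 kJ/mol, with no excess pairing.
Low-spin: t₂g⁴ eg⁰, orbital CFSE = -1.6Δ₀ = -531 kJ/mol; plus 1 excess pair × P = +341 kJ/mol; total -190 kJ/mol.
The difference is -190 − (-199) = 9 kJ/mol, so high-spin lies lower.

9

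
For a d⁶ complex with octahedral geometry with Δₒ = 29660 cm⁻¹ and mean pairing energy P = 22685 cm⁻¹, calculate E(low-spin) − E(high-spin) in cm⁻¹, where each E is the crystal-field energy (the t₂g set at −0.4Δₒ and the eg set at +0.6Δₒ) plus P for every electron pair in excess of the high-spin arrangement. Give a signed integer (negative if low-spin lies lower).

High-spin d⁶ fills as t₂g⁴ eg² with CFSE 4(−0.4) + 2(+0.6) = -0.4Δₒ = -11864 cm⁻¹.
For low-spin the configuration is t₂g⁶ eg⁰: orbital energy -2.4 × 29660 = -71184 cm⁻¹, and 2 additional pairs relative to high-spin add 45370 cm⁻¹, giving -25814 cm⁻¹.
Thus E(LS) − E(HS) = -13950 cm⁻¹.

-13950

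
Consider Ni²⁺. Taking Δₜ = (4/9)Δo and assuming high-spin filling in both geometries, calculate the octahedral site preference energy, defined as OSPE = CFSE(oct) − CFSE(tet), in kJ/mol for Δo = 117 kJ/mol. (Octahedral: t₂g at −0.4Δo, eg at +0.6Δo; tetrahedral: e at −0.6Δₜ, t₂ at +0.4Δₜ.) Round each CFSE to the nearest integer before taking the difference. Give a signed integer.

Ni sits in group 10; removing 2 electrons leaves Ni²⁺ with 10 − 2 = 8 d electrons.
Octahedral high-spin t₂g⁶ eg²: CFSE = -1.2 × 117 = -140 kJ/mol.
Tetrahedral e⁴ t₂⁴ gives -0.8Δₜ = -0.8 × (4/9) × 117 = -42 kJ/mol.
OSPE = -140 − (-42) = -98 kJ/mol.

-98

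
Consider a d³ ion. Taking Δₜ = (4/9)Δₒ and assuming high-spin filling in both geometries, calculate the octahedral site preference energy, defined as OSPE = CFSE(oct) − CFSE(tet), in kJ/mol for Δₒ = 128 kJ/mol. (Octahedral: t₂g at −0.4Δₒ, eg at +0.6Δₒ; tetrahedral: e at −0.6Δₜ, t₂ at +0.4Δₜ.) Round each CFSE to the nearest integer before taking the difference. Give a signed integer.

-108

Octahedral (high-spin): t₂g³ eg⁰, CFSE = 3(−0.4) + 0(+0.6) = -1.2Δₒ = -1.2 × 128 = -154 kJ/mol.
In a tetrahedral site the filling is e² t₂¹: CFSE(tet) = -0.8Δₜ = -0.8 × (4/9)(128) = -46 kJ/mol.
OSPE = -154 − (-46) = -108 kJ/mol.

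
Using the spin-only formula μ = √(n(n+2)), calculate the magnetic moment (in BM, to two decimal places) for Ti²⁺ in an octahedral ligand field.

Group 4 minus oxidation state +2 gives a d² configuration for Ti²⁺.
For octahedral d² the high- and low-spin configurations coincide.
Configuration: t2g^2 e_g^0 → 2 unpaired electrons.
μ(spin-only) = √[2(2+2)] = √8 ≈ 2.83 BM.

2.83 BM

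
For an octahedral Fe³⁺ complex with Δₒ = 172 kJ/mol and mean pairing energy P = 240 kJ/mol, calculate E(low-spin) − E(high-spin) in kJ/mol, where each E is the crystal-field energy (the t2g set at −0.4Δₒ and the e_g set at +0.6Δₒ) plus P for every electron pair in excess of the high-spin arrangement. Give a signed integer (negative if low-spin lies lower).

Fe³⁺: group 8, so d-count = 8 − 3 = 5.
High-spin d⁵ fills as t2g^3 e_g^2 with CFSE 3(−0.4) + 2(+0.6) = 0.0Δₒ = 0 kJ/mol.
For low-spin the configuration is t2g^5 e_g^0: orbital energy -2.0 × 172 = -344 kJ/mol, and 2 additional pairs relative to high-spin add 480 kJ/mol, giving 136 kJ/mol.
Thus E(LS) − E(HS) = 136 kJ/mol.

136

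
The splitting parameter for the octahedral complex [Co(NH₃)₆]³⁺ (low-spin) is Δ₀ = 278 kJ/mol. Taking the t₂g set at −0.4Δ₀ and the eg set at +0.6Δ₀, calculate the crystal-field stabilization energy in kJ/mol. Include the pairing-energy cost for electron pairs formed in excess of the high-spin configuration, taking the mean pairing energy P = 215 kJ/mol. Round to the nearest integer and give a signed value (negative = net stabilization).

-237

NH₃ is neutral, so the +3 overall charge sits on Co: oxidation state +3.
Co is in group 9, so Co³⁺ is d⁶ (9 − 3 = 6).
The d⁶ electrons fill as t₂g⁶ eg⁰.
Orbital CFSE = 6(-0.4) + 0(0.6) = -2.4Δ₀ = -2.4 × 278 = -667 kJ/mol.
Pairing penalty: 3 pairs vs 1 in the high-spin reference → 2 extra × P = 430 kJ/mol.
Overall CFSE = -667 + 430 = -237 kJ/mol.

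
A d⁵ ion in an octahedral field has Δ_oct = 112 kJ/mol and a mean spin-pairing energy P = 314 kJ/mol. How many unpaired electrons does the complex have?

Δ_oct < P, so pairing is avoided: the ground state is high-spin.
Configuration: t2g^3 e_g^2.
Unpaired electrons: 5.

5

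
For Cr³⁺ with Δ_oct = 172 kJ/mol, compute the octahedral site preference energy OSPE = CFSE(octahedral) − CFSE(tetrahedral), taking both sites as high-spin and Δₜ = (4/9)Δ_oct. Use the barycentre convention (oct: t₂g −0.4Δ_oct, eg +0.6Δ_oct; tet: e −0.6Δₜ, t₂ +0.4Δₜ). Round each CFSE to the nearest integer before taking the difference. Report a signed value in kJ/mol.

-145

Cr³⁺: group 6, so d-count = 6 − 3 = 3.
In an octahedral site d³ (HS) is t2g^3 e_g^0, giving CFSE(oct) = -1.2Δ_oct = -206 kJ/mol.
Tetrahedral: e^2 t2^1, CFSE = 2(−0.6) + 1(+0.4) = -0.8Δₜ = -0.8 × (4/9) × 172 = -61 kJ/mol.
Subtracting, OSPE = -206 − (-61) = -145 kJ/mol.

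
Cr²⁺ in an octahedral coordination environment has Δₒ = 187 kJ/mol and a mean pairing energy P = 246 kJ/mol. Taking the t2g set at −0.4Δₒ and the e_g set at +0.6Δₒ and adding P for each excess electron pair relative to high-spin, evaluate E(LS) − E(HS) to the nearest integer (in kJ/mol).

59

Cr sits in group 6; removing 2 electrons leaves Cr²⁺ with 6 − 2 = 4 d electrons.
High-spin: t2g^3 e_g^1, CFSE = -0.6Δₒ = -112 kJ/mol.
Low-spin t2g^4 e_g^0 gives -1.6Δₒ = -299 kJ/mol, but forming 1 extra pair costs 1P = 246 kJ/mol, so E(LS) = -299 + 246 = -53 kJ/mol.
Thus E(LS) − E(HS) = 59 kJ/mol.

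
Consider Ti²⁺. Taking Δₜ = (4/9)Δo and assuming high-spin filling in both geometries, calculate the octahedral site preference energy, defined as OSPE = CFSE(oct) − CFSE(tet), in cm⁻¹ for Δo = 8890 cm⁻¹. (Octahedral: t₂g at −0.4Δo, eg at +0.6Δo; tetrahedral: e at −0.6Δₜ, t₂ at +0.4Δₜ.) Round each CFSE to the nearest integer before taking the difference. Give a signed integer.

-2371

Group 4 minus oxidation state +2 gives a d² configuration for Ti²⁺.
Octahedral high-spin t2g^2 e_g^0: CFSE = -0.8 × 8890 = -7112 cm⁻¹.
In a tetrahedral site the filling is e^2 t2^0: CFSE(tet) = -1.2Δₜ = -1.2 × (4/9)(8890) = -4741 cm⁻¹.
OSPE = CFSE(oct) − CFSE(tet) = -7112 − (-4741) = -2371 cm⁻¹.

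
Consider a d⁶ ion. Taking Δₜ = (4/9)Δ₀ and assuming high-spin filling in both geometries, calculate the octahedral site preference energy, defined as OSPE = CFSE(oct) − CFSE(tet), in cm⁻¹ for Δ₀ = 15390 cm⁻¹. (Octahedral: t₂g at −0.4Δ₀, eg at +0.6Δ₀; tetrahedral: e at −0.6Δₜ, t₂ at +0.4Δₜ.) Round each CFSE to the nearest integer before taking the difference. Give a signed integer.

In an octahedral site d⁶ (HS) is t₂g⁴ eg², giving CFSE(oct) = -0.4Δ₀ = -6156 cm⁻¹.
Tetrahedral e³ t₂³ gives -0.6Δₜ = -0.6 × (4/9) × 15390 = -4104 cm⁻¹.
OSPE = CFSE(oct) − CFSE(tet) = -6156 − (-4104) = -2052 cm⁻¹.

-2052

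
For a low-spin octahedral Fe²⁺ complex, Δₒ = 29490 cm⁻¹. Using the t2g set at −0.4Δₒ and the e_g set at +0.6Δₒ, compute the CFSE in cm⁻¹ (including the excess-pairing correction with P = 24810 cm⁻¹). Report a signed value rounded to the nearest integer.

-21156

Fe²⁺: group 8, so d-count = 8 − 2 = 6.
Configuration: t2g^6 e_g^0.
CFSE(orbital) = 6×(-0.4Δₒ) + 0×(0.6Δₒ) = -2.4Δₒ; with Δₒ = 29490 cm⁻¹ that is -70776 cm⁻¹.
Relative to high-spin t2g^4 e_g^2 (1 paired), the low-spin configuration has 2 additional pairs, contributing +2 × 24810 = +49620 cm⁻¹.
Net CFSE = -70776 + 49620 = -21156 cm⁻¹.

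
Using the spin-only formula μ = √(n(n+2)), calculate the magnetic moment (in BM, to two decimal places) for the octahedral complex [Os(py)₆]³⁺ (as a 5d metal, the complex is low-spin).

1.73 BM

py is neutral, so the +3 overall charge sits on Os: oxidation state +3.
Os is in group 8, so Os³⁺ is d⁵ (8 − 3 = 5).
Configuration: t2g^5 e_g^0 → 1 unpaired electron.
μ(spin-only) = √[1(1+2)] = √3 ≈ 1.73 BM.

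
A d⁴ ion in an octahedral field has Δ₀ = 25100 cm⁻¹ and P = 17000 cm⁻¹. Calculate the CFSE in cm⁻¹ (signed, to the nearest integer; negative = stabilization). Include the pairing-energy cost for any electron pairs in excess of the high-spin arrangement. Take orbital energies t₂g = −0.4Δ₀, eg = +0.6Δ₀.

With Δ₀ > P the complex is low-spin.
Configuration: t₂g⁴ eg⁰.
Orbital CFSE = -1.6Δ₀ = -1.6 × 25100 = -40160 cm⁻¹.
Excess pairs vs high-spin: 1 − 0 = 1; pairing cost = +17000 cm⁻¹.
Net CFSE = -40160 + 17000 = -23160 cm⁻¹.

-23160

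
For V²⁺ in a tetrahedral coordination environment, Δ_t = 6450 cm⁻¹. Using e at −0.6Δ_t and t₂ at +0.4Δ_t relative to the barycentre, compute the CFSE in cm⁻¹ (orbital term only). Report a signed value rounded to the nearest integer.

-5160

V²⁺: group 5, so d-count = 5 − 2 = 3.
Tetrahedral splitting is small, so the complex is high-spin.
Configuration: e² t₂¹.
CFSE(orbital) = 2×(-0.6Δ_t) + 1×(0.4Δ_t) = -0.8Δ_t; with Δ_t = 6450 cm⁻¹ that is -5160 cm⁻¹.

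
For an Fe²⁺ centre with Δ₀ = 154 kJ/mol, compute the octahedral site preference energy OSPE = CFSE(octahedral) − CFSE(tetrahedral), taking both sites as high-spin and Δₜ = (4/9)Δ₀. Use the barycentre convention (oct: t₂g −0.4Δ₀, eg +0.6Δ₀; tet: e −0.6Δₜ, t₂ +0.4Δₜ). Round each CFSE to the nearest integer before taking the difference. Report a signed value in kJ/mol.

Fe is in group 8, so Fe²⁺ is d⁶ (8 − 2 = 6).
Octahedral high-spin t₂g⁴ eg²: CFSE = -0.4 × 154 = -62 kJ/mol.
Tetrahedral: e³ t₂³, CFSE = 3(−0.6) + 3(+0.4) = -0.6Δₜ = -0.6 × (4/9) × 154 = -41 kJ/mol.
Subtracting, OSPE = -62 − (-41) = -21 kJ/mol.

-21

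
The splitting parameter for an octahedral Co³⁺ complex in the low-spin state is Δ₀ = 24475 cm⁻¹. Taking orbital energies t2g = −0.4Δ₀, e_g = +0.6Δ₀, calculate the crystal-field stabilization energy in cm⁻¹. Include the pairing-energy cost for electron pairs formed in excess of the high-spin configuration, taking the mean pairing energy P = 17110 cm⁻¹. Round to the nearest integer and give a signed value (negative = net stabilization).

-24520

Co is in group 9, so Co³⁺ is d⁶ (9 − 3 = 6).
Electron filling gives t2g^6 e_g^0.
CFSE(orbital) = 6×(-0.4Δ₀) + 0×(0.6Δ₀) = -2.4Δ₀; with Δ₀ = 24475 cm⁻¹ that is -58740 cm⁻¹.
High-spin d⁶ would be t2g^4 e_g^2 with 1 pair; low-spin has 3, so 2 excess pairs cost +2P = +34220 cm⁻¹.
Net CFSE = -58740 + 34220 = -24520 cm⁻¹.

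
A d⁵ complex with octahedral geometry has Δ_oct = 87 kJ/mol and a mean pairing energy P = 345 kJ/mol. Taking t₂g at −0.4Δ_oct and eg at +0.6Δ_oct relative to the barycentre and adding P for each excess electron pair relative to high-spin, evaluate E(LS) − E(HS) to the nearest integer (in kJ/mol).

516

High-spin: t₂g³ eg², CFSE = 0.0Δ_oct = 0 kJ/mol.
For low-spin the configuration is t₂g⁵ eg⁰: orbital energy -2.0 × 87 = -174 kJ/mol, and 2 additional pairs relative to high-spin add 690 kJ/mol, giving 516 kJ/mol.
Thus E(LS) − E(HS) = 516 kJ/mol.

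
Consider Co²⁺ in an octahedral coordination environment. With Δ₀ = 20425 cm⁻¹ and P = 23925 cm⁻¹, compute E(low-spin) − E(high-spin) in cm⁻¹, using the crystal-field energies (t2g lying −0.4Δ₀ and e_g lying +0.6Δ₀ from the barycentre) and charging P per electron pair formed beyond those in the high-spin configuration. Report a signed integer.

Co is in group 9, so Co²⁺ is d⁷ (9 − 2 = 7).
High-spin d⁷ fills as t2g^5 e_g^2 with CFSE 5(−0.4) + 2(+0.6) = -0.8Δ₀ = -16340 cm⁻¹.
Low-spin: t2g^6 e_g^1, orbital CFSE = -1.8Δ₀ = -36765 cm⁻¹; plus 1 excess pair × P = +23925 cm⁻¹; total -12840 cm⁻¹.
The difference is -12840 − (-16340) = 3500 cm⁻¹, so high-spin lies lower.

3500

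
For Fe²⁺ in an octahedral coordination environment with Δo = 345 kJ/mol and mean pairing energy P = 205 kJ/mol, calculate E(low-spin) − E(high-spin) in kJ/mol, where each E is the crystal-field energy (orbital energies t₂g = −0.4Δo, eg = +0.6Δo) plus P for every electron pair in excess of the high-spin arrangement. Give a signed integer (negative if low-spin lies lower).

Fe sits in group 8; removing 2 electrons leaves Fe²⁺ with 8 − 2 = 6 d electrons.
In the high-spin limit (t₂g⁴ eg²) the orbital term is -0.4Δo = -138 kJ/mol, with no excess pairing.
Low-spin t₂g⁶ eg⁰ gives -2.4Δo = -828 kJ/mol, but forming 2 extra pairs costs 2P = 410 kJ/mol, so E(LS) = -828 + 410 = -418 kJ/mol.
Thus E(LS) − E(HS) = -280 kJ/mol.

-280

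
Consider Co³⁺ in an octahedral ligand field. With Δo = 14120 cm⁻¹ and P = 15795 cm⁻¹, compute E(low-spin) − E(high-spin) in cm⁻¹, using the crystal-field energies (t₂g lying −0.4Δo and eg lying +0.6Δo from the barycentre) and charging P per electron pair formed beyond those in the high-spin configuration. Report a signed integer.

Co sits in group 9; removing 3 electrons leaves Co³⁺ with 9 − 3 = 6 d electrons.
High-spin: t₂g⁴ eg², CFSE = -0.4Δo = -5648 cm⁻¹.
Low-spin t₂g⁶ eg⁰ gives -2.4Δo = -33888 cm⁻¹, but forming 2 extra pairs costs 2P = 31590 cm⁻¹, so E(LS) = -33888 + 31590 = -2298 cm⁻¹.
Thus E(LS) − E(HS) = 3350 cm⁻¹.

3350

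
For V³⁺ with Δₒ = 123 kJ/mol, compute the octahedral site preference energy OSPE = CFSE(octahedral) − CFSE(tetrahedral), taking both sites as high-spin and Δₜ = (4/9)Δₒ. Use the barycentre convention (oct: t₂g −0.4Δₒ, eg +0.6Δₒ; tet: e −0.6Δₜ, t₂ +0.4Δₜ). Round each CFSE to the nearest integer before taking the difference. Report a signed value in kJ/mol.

V sits in group 5; removing 3 electrons leaves V³⁺ with 5 − 3 = 2 d electrons.
Octahedral (high-spin): t₂g² eg⁰, CFSE = 2(−0.4) + 0(+0.6) = -0.8Δₒ = -0.8 × 123 = -98 kJ/mol.
Tetrahedral e² t₂⁰ gives -1.2Δₜ = -1.2 × (4/9) × 123 = -66 kJ/mol.
OSPE = -98 − (-66) = -32 kJ/mol.

-32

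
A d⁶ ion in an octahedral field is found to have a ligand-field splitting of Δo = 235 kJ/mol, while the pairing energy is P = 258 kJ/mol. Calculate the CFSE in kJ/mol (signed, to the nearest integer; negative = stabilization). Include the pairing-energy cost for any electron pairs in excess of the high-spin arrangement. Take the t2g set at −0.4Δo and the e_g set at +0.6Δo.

Since Δo = 235 kJ/mol < P = 258 kJ/mol, the complex adopts the high-spin configuration.
Filling d⁶ accordingly: t2g^4 e_g^2.
Orbital CFSE = -0.4Δo = -0.4 × 235 = -94 kJ/mol.
High-spin has no excess pairs, so no pairing correction applies.

-94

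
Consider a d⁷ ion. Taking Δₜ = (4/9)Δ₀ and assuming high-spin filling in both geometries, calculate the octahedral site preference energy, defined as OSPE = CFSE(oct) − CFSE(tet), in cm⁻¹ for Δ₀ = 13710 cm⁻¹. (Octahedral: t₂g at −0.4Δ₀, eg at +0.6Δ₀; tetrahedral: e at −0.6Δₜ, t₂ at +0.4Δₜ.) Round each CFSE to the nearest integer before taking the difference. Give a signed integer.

-3656

Octahedral (high-spin): t₂g⁵ eg², CFSE = 5(−0.4) + 2(+0.6) = -0.8Δ₀ = -0.8 × 13710 = -10968 cm⁻¹.
In a tetrahedral site the filling is e⁴ t₂³: CFSE(tet) = -1.2Δₜ = -1.2 × (4/9)(13710) = -7312 cm⁻¹.
OSPE = CFSE(oct) − CFSE(tet) = -10968 − (-7312) = -3656 cm⁻¹.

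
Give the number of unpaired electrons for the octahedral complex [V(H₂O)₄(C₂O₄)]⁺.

2

Ligand charges: 4×(+0) from H₂O and 1×(-2) from C₂O₄²⁻ sum to -2; with overall charge +1, V is +3.
V sits in group 5; removing 3 electrons leaves V³⁺ with 5 − 3 = 2 d electrons.
Configuration: t2g^2 e_g^0, giving 2 unpaired electrons.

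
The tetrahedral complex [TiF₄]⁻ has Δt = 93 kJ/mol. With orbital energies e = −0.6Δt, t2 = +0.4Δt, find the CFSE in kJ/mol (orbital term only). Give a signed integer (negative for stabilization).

Each F⁻ contributes -1; 4 × (-1) = -4. With overall charge -1, Ti is in the +3 oxidation state.
Group 4 minus oxidation state +3 gives a d¹ configuration for Ti³⁺.
Tetrahedral splitting is small, so the complex is high-spin.
Configuration: e^1 t2^0.
Orbital CFSE = 1(-0.6) + 0(0.4) = -0.6Δt = -0.6 × 93 = -56 kJ/mol.

-56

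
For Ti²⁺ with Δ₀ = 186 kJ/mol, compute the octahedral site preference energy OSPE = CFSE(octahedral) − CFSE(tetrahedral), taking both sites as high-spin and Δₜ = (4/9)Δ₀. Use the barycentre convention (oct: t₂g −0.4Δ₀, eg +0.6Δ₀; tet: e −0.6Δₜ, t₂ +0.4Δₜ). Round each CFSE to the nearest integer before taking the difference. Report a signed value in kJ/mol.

-50

Ti is in group 4, so Ti²⁺ is d² (4 − 2 = 2).
In an octahedral site d² (HS) is t₂g² eg⁰, giving CFSE(oct) = -0.8Δ₀ = -149 kJ/mol.
Tetrahedral e² t₂⁰ gives -1.2Δₜ = -1.2 × (4/9) × 186 = -99 kJ/mol.
OSPE = CFSE(oct) − CFSE(tet) = -149 − (-99) = -50 kJ/mol.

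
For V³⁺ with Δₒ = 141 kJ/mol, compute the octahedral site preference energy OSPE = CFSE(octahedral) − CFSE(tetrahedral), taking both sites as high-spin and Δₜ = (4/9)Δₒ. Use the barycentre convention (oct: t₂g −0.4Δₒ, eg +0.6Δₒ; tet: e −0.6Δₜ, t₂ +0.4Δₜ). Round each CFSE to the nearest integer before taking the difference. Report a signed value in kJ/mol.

Group 5 minus oxidation state +3 gives a d² configuration for V³⁺.
Octahedral (high-spin): t₂g² eg⁰, CFSE = 2(−0.4) + 0(+0.6) = -0.8Δₒ = -0.8 × 141 = -113 kJ/mol.
In a tetrahedral site the filling is e² t₂⁰: CFSE(tet) = -1.2Δₜ = -1.2 × (4/9)(141) = -75 kJ/mol.
OSPE = -113 − (-75) = -38 kJ/mol.

-38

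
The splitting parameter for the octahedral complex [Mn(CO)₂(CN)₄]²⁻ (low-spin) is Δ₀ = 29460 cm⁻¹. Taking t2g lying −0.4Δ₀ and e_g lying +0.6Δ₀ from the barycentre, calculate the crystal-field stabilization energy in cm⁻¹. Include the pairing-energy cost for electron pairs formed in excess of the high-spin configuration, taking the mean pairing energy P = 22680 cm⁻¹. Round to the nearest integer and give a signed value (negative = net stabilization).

Ligand charges: 2×(+0) from CO and 4×(-1) from CN⁻ sum to -4; with overall charge -2, Mn is +2.
Group 7 minus oxidation state +2 gives a d⁵ configuration for Mn²⁺.
The d⁵ electrons fill as t2g^5 e_g^0.
CFSE(orbital) = 5×(-0.4Δ₀) + 0×(0.6Δ₀) = -2.0Δ₀; with Δ₀ = 29460 cm⁻¹ that is -58920 cm⁻¹.
Relative to high-spin t2g^3 e_g^2 (0 paired), the low-spin configuration has 2 additional pairs, contributing +2 × 22680 = +45360 cm⁻¹.
Combining: -58920 + 45360 = -13560 cm⁻¹.

-13560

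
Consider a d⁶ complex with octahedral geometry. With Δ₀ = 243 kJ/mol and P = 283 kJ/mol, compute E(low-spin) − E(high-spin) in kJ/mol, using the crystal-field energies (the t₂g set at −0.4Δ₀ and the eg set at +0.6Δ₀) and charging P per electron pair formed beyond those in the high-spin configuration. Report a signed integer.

High-spin: t₂g⁴ eg², CFSE = -0.4Δ₀ = -97 kJ/mol.
Low-spin t₂g⁶ eg⁰ gives -2.4Δ₀ = -583 kJ/mol, but forming 2 extra pairs costs 2P = 566 kJ/mol, so E(LS) = -583 + 566 = -17 kJ/mol.
E(LS) − E(HS) = -17 − (-97) = 80 kJ/mol.

80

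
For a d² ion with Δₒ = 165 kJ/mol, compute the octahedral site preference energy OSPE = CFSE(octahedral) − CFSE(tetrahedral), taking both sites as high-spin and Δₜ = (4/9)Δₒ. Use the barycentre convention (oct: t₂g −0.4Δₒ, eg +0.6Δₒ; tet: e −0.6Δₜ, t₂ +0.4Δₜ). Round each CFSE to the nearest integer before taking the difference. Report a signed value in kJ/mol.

-44

In an octahedral site d² (HS) is t2g^2 e_g^0, giving CFSE(oct) = -0.8Δₒ = -132 kJ/mol.
Tetrahedral e^2 t2^0 gives -1.2Δₜ = -1.2 × (4/9) × 165 = -88 kJ/mol.
OSPE = CFSE(oct) − CFSE(tet) = -132 − (-88) = -44 kJ/mol.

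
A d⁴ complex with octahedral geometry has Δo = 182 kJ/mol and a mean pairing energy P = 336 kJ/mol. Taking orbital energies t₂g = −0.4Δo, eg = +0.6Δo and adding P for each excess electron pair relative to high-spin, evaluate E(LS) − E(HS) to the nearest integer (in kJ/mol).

High-spin: t₂g³ eg¹, CFSE = -0.6Δo = -109 kJ/mol.
Low-spin t₂g⁴ eg⁰ gives -1.6Δo = -291 kJ/mol, but forming 1 extra pair costs 1P = 336 kJ/mol, so E(LS) = -291 + 336 = 45 kJ/mol.
Thus E(LS) − E(HS) = 154 kJ/mol.

154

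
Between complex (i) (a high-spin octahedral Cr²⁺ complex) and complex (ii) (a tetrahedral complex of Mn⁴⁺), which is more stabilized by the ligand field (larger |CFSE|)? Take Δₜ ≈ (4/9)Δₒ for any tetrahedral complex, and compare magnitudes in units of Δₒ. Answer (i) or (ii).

(i): Cr is in group 6, so Cr²⁺ is d⁴ (6 − 2 = 4); t₂g³ eg¹, CFSE = -0.6Δₒ.
(ii): Mn is in group 7, so Mn⁴⁺ is d³ (7 − 4 = 3); Tetrahedral fields are weak (Δₜ ≈ 4/9 Δₒ), so electrons fill high-spin; e² t₂¹, CFSE = -0.8Δₜ ≈ -0.36Δₒ.
So (i) has the larger |CFSE|.

(i)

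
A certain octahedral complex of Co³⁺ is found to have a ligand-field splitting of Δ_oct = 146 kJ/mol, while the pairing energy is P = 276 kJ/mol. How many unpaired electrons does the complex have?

4

Co³⁺: group 9, so d-count = 9 − 3 = 6.
With Δ_oct < P the complex is high-spin.
Configuration: t2g^4 e_g^2.
Unpaired electrons: 4.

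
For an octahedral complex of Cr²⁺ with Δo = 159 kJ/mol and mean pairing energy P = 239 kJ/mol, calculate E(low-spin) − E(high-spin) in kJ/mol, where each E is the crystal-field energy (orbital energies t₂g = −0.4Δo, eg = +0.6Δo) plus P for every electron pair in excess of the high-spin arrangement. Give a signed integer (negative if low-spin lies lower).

Cr sits in group 6; removing 2 electrons leaves Cr²⁺ with 6 − 2 = 4 d electrons.
In the high-spin limit (t₂g³ eg¹) the orbital term is -0.6Δo = -95 kJ/mol, with no excess pairing.
For low-spin the configuration is t₂g⁴ eg⁰: orbital energy -1.6 × 159 = -254 kJ/mol, and 1 additional pair relative to high-spin adds 239 kJ/mol, giving -15 kJ/mol.
Thus E(LS) − E(HS) = 80 kJ/mol.

80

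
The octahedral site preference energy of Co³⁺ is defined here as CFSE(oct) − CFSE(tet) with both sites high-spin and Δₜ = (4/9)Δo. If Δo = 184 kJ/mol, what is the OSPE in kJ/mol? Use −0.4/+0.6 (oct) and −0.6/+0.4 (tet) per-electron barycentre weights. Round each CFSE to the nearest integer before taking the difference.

-25

Group 9 minus oxidation state +3 gives a d⁶ configuration for Co³⁺.
In an octahedral site d⁶ (HS) is t2g^4 e_g^2, giving CFSE(oct) = -0.4Δo = -74 kJ/mol.
In a tetrahedral site the filling is e^3 t2^3: CFSE(tet) = -0.6Δₜ = -0.6 × (4/9)(184) = -49 kJ/mol.
Subtracting, OSPE = -74 − (-49) = -25 kJ/mol.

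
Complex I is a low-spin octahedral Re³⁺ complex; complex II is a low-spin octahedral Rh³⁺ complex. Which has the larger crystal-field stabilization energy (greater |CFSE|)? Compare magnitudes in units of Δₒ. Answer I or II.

II

I: Re³⁺: group 7, so d-count = 7 − 3 = 4; t2g^4 e_g^0, CFSE = -1.6Δₒ.
II: Rh sits in group 9; removing 3 electrons leaves Rh³⁺ with 9 − 3 = 6 d electrons; t₂g⁶ eg⁰, CFSE = -2.4Δₒ.
So II has the larger |CFSE|.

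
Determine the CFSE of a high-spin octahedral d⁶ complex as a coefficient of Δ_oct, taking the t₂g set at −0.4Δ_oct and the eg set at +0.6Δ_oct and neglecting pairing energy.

Configuration: t₂g⁴ eg².
CFSE = 4(-0.4Δ_oct) + 2(0.6Δ_oct) = -1.6Δ_oct + 1.2Δ_oct = -0.4Δ_oct.

-0.4 Δ_oct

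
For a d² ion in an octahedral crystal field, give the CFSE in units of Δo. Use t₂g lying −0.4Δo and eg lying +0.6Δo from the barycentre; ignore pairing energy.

For octahedral d² the high- and low-spin configurations coincide.
Configuration: t₂g² eg⁰.
CFSE = 2(-0.4Δo) + 0(0.6Δo) = -0.8Δo + 0.0Δo = -0.8Δo.

-0.8 Δo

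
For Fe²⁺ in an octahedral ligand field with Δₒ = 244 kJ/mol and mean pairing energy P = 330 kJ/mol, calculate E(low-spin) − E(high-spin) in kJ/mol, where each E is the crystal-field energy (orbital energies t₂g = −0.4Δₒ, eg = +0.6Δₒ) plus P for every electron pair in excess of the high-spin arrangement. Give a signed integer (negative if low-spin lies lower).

Group 8 minus oxidation state +2 gives a d⁶ configuration for Fe²⁺.
In the high-spin limit (t₂g⁴ eg²) the orbital term is -0.4Δₒ = -98 kJ/mol, with no excess pairing.
Low-spin t₂g⁶ eg⁰ gives -2.4Δₒ = -586 kJ/mol, but forming 2 extra pairs costs 2P = 660 kJ/mol, so E(LS) = -586 + 660 = 74 kJ/mol.
Thus E(LS) − E(HS) = 172 kJ/mol.

172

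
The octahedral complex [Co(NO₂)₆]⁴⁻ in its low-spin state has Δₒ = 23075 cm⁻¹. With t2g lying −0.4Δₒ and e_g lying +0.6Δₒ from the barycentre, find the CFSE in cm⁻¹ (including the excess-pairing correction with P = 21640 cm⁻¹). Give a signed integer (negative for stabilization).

-19895

Each NO₂⁻ contributes -1; 6 × (-1) = -6. With overall charge -4, Co is in the +2 oxidation state.
Group 9 minus oxidation state +2 gives a d⁷ configuration for Co²⁺.
The d⁷ electrons fill as t2g^6 e_g^1.
The orbital stabilization is -1.8Δₒ = -1.8 × 23075 = -41535 cm⁻¹.
Pairing penalty: 3 pairs vs 2 in the high-spin reference → 1 extra × P = 21640 cm⁻¹.
Combining: -41535 + 21640 = -19895 cm⁻¹.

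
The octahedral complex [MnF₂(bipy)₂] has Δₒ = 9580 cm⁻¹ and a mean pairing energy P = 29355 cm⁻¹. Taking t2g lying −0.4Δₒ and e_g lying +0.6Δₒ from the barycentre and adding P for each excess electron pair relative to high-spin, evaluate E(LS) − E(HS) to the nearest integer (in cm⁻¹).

Ligand charges: 2×(-1) from F⁻ and 2×(+0) from bipy sum to -2; with overall charge +0, Mn is +2.
Group 7 minus oxidation state +2 gives a d⁵ configuration for Mn²⁺.
High-spin d⁵ fills as t2g^3 e_g^2 with CFSE 3(−0.4) + 2(+0.6) = 0.0Δₒ = 0 cm⁻¹.
Low-spin t2g^5 e_g^0 gives -2.0Δₒ = -19160 cm⁻¹, but forming 2 extra pairs costs 2P = 58710 cm⁻¹, so E(LS) = -19160 + 58710 = 39550 cm⁻¹.
The difference is 39550 − (0) = 39550 cm⁻¹, so high-spin lies lower.

39550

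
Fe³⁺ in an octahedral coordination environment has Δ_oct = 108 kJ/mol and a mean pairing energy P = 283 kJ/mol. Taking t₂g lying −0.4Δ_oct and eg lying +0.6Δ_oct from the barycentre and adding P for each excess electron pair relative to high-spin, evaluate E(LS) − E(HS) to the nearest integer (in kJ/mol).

350

Group 8 minus oxidation state +3 gives a d⁵ configuration for Fe³⁺.
High-spin: t₂g³ eg², CFSE = 0.0Δ_oct = 0 kJ/mol.
Low-spin t₂g⁵ eg⁰ gives -2.0Δ_oct = -216 kJ/mol, but forming 2 extra pairs costs 2P = 566 kJ/mol, so E(LS) = -216 + 566 = 350 kJ/mol.
E(LS) − E(HS) = 350 − (0) = 350 kJ/mol.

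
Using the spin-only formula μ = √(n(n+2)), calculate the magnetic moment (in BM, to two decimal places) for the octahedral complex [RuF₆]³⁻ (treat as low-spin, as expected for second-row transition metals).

1.73 BM

Each F⁻ contributes -1; 6 × (-1) = -6. With overall charge -3, Ru is in the +3 oxidation state.
Group 8 minus oxidation state +3 gives a d⁵ configuration for Ru³⁺.
Configuration: t₂g⁵ eg⁰ → 1 unpaired electron.
μ(spin-only) = √[1(1+2)] = √3 ≈ 1.73 BM.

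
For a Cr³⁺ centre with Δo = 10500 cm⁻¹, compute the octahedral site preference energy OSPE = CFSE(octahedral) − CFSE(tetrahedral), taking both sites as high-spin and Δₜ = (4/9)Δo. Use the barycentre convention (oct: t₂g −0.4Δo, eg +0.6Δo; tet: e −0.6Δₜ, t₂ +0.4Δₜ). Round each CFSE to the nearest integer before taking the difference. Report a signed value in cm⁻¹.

-8867

Group 6 minus oxidation state +3 gives a d³ configuration for Cr³⁺.
Octahedral (high-spin): t₂g³ eg⁰, CFSE = 3(−0.4) + 0(+0.6) = -1.2Δo = -1.2 × 10500 = -12600 cm⁻¹.
Tetrahedral: e² t₂¹, CFSE = 2(−0.6) + 1(+0.4) = -0.8Δₜ = -0.8 × (4/9) × 10500 = -3733 cm⁻¹.
Subtracting, OSPE = -12600 − (-3733) = -8867 cm⁻¹.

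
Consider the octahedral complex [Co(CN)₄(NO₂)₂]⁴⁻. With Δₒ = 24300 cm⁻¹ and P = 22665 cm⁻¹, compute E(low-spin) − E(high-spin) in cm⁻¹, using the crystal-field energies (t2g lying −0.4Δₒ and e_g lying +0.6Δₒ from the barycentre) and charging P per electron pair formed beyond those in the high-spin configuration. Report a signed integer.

Ligand charges: 4×(-1) from CN⁻ and 2×(-1) from NO₂⁻ sum to -6; with overall charge -4, Co is +2.
Co sits in group 9; removing 2 electrons leaves Co²⁺ with 9 − 2 = 7 d electrons.
High-spin: t2g^5 e_g^2, CFSE = -0.8Δₒ = -19440 cm⁻¹.
For low-spin the configuration is t2g^6 e_g^1: orbital energy -1.8 × 24300 = -43740 cm⁻¹, and 1 additional pair relative to high-spin adds 22665 cm⁻¹, giving -21075 cm⁻¹.
The difference is -21075 − (-19440) = -1635 cm⁻¹, so low-spin lies lower.

-1635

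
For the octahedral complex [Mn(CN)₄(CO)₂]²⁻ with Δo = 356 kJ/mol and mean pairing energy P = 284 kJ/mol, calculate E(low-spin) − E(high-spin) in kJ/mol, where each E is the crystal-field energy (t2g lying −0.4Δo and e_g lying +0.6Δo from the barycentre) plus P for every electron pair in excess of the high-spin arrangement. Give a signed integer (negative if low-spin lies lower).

-144

Ligand charges: 4×(-1) from CN⁻ and 2×(+0) from CO sum to -4; with overall charge -2, Mn is +2.
Mn sits in group 7; removing 2 electrons leaves Mn²⁺ with 7 − 2 = 5 d electrons.
In the high-spin limit (t2g^3 e_g^2) the orbital term is 0.0Δo = 0 kJ/mol, with no excess pairing.
Low-spin: t2g^5 e_g^0, orbital CFSE = -2.0Δo = -712 kJ/mol; plus 2 excess pairs × P = +568 kJ/mol; total -144 kJ/mol.
E(LS) − E(HS) = -144 − (0) = -144 kJ/mol.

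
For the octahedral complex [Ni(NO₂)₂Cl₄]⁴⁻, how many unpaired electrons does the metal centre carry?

2

Ligand charges: 2×(-1) from NO₂⁻ and 4×(-1) from Cl⁻ sum to -6; with overall charge -4, Ni is +2.
Ni²⁺: group 10, so d-count = 10 − 2 = 8.
Configuration: t₂g⁶ eg², giving 2 unpaired electrons.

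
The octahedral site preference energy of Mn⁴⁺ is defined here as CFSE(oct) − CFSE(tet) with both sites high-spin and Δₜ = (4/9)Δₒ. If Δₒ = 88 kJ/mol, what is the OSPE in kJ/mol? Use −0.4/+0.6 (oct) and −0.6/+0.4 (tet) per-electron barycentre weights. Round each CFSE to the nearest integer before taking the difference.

Group 7 minus oxidation state +4 gives a d³ configuration for Mn⁴⁺.
In an octahedral site d³ (HS) is t₂g³ eg⁰, giving CFSE(oct) = -1.2Δₒ = -106 kJ/mol.
In a tetrahedral site the filling is e² t₂¹: CFSE(tet) = -0.8Δₜ = -0.8 × (4/9)(88) = -31 kJ/mol.
Subtracting, OSPE = -106 − (-31) = -75 kJ/mol.

-75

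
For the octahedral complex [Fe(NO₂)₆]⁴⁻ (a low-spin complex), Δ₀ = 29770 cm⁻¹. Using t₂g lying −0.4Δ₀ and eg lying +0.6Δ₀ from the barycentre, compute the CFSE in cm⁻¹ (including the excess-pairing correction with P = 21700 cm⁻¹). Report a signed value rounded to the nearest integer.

Each NO₂⁻ contributes -1; 6 × (-1) = -6. With overall charge -4, Fe is in the +2 oxidation state.
Group 8 minus oxidation state +2 gives a d⁶ configuration for Fe²⁺.
Configuration: t₂g⁶ eg⁰.
The orbital stabilization is -2.4Δ₀ = -2.4 × 29770 = -71448 cm⁻¹.
High-spin d⁶ would be t₂g⁴ eg² with 1 pair; low-spin has 3, so 2 excess pairs cost +2P = +43400 cm⁻¹.
Net CFSE = -71448 + 43400 = -28048 cm⁻¹.

-28048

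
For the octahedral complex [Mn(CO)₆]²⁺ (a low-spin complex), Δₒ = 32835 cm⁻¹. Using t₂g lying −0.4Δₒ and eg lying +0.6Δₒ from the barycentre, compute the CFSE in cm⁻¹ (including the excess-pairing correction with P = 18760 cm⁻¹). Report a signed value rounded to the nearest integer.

-28150

CO is neutral, so the +2 overall charge sits on Mn: oxidation state +2.
Mn²⁺: group 7, so d-count = 7 − 2 = 5.
Electron filling gives t₂g⁵ eg⁰.
The orbital stabilization is -2.0Δₒ = -2.0 × 32835 = -65670 cm⁻¹.
Pairing penalty: 2 pairs vs 0 in the high-spin reference → 2 extra × P = 37520 cm⁻¹.
Overall CFSE = -65670 + 37520 = -28150 cm⁻¹.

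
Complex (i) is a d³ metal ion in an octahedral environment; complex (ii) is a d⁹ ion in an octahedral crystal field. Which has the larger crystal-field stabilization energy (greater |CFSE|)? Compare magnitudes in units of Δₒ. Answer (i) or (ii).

(i)

(i): t2g^3 e_g^0, CFSE = -1.2Δₒ.
(ii): t₂g⁶ eg³, CFSE = -0.6Δₒ.
So (i) has the larger |CFSE|.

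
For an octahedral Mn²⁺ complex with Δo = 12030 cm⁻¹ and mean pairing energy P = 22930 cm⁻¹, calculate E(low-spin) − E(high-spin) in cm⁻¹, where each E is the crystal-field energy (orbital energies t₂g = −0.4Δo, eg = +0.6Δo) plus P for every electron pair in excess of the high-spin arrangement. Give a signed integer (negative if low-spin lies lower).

Group 7 minus oxidation state +2 gives a d⁵ configuration for Mn²⁺.
In the high-spin limit (t₂g³ eg²) the orbital term is 0.0Δo = 0 cm⁻¹, with no excess pairing.
For low-spin the configuration is t₂g⁵ eg⁰: orbital energy -2.0 × 12030 = -24060 cm⁻¹, and 2 additional pairs relative to high-spin add 45860 cm⁻¹, giving 21800 cm⁻¹.
E(LS) − E(HS) = 21800 − (0) = 21800 cm⁻¹.

21800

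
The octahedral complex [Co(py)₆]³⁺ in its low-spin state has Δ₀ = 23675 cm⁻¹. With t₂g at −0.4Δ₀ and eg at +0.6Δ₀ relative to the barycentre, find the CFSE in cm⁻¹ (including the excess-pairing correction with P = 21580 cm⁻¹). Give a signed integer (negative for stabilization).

-13660

py is neutral, so the +3 overall charge sits on Co: oxidation state +3.
Co is in group 9, so Co³⁺ is d⁶ (9 − 3 = 6).
The d⁶ electrons fill as t₂g⁶ eg⁰.
CFSE(orbital) = 6×(-0.4Δ₀) + 0×(0.6Δ₀) = -2.4Δ₀; with Δ₀ = 23675 cm⁻¹ that is -56820 cm⁻¹.
Relative to high-spin t₂g⁴ eg² (1 paired), the low-spin configuration has 2 additional pairs, contributing +2 × 21580 = +43160 cm⁻¹.
Net CFSE = -56820 + 43160 = -13660 cm⁻¹.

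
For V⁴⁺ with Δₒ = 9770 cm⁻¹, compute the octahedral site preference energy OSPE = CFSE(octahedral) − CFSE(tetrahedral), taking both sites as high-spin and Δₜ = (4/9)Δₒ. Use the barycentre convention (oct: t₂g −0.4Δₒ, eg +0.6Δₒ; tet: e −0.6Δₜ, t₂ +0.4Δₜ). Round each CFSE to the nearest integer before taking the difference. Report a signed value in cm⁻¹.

-1303

Group 5 minus oxidation state +4 gives a d¹ configuration for V⁴⁺.
Octahedral (high-spin): t₂g¹ eg⁰, CFSE = 1(−0.4) + 0(+0.6) = -0.4Δₒ = -0.4 × 9770 = -3908 cm⁻¹.
In a tetrahedral site the filling is e¹ t₂⁰: CFSE(tet) = -0.6Δₜ = -0.6 × (4/9)(9770) = -2605 cm⁻¹.
OSPE = -3908 − (-2605) = -1303 cm⁻¹.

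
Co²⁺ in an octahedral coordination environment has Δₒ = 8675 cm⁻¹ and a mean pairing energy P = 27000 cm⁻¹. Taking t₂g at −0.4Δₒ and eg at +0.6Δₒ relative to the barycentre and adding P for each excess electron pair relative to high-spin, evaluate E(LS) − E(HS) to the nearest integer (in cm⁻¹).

18325

Co sits in group 9; removing 2 electrons leaves Co²⁺ with 9 − 2 = 7 d electrons.
High-spin: t₂g⁵ eg², CFSE = -0.8Δₒ = -6940 cm⁻¹.
Low-spin: t₂g⁶ eg¹, orbital CFSE = -1.8Δₒ = -15615 cm⁻¹; plus 1 excess pair × P = +27000 cm⁻¹; total 11385 cm⁻¹.
The difference is 11385 − (-6940) = 18325 cm⁻¹, so high-spin lies lower.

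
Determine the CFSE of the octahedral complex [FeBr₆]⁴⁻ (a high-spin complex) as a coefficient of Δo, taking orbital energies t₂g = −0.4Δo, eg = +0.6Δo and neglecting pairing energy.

-0.4 Δo

Each Br⁻ contributes -1; 6 × (-1) = -6. With overall charge -4, Fe is in the +2 oxidation state.
Fe is in group 8, so Fe²⁺ is d⁶ (8 − 2 = 6).
Configuration: t₂g⁴ eg².
CFSE = 4(-0.4Δo) + 2(0.6Δo) = -1.6Δo + 1.2Δo = -0.4Δo.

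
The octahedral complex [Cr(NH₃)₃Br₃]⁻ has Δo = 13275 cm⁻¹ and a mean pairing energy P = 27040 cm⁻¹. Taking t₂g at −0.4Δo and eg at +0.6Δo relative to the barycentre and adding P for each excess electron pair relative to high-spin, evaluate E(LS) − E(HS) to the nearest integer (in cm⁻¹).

13765

Ligand charges: 3×(+0) from NH₃ and 3×(-1) from Br⁻ sum to -3; with overall charge -1, Cr is +2.
Cr²⁺: group 6, so d-count = 6 − 2 = 4.
High-spin d⁴ fills as t₂g³ eg¹ with CFSE 3(−0.4) + 1(+0.6) = -0.6Δo = -7965 cm⁻¹.
Low-spin: t₂g⁴ eg⁰, orbital CFSE = -1.6Δo = -21240 cm⁻¹; plus 1 excess pair × P = +27040 cm⁻¹; total 5800 cm⁻¹.
Thus E(LS) − E(HS) = 13765 cm⁻¹.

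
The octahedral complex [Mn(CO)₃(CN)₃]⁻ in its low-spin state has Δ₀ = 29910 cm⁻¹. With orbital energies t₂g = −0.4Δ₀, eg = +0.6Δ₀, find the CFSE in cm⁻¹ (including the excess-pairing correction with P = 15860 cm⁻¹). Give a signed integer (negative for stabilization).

-28100

Ligand charges: 3×(+0) from CO and 3×(-1) from CN⁻ sum to -3; with overall charge -1, Mn is +2.
Mn is in group 7, so Mn²⁺ is d⁵ (7 − 2 = 5).
The d⁵ electrons fill as t₂g⁵ eg⁰.
CFSE(orbital) = 5×(-0.4Δ₀) + 0×(0.6Δ₀) = -2.0Δ₀; with Δ₀ = 29910 cm⁻¹ that is -59820 cm⁻¹.
Relative to high-spin t₂g³ eg² (0 paired), the low-spin configuration has 2 additional pairs, contributing +2 × 15860 = +31720 cm⁻¹.
Overall CFSE = -59820 + 31720 = -28100 cm⁻¹.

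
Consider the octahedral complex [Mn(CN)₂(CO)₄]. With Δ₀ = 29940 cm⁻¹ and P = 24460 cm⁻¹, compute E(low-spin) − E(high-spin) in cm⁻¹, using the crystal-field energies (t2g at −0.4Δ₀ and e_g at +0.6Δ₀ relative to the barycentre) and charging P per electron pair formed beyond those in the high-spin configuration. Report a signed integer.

-10960

Ligand charges: 2×(-1) from CN⁻ and 4×(+0) from CO sum to -2; with overall charge +0, Mn is +2.
Mn²⁺: group 7, so d-count = 7 − 2 = 5.
In the high-spin limit (t2g^3 e_g^2) the orbital term is 0.0Δ₀ = 0 cm⁻¹, with no excess pairing.
For low-spin the configuration is t2g^5 e_g^0: orbital energy -2.0 × 29940 = -59880 cm⁻¹, and 2 additional pairs relative to high-spin add 48920 cm⁻¹, giving -10960 cm⁻¹.
E(LS) − E(HS) = -10960 − (0) = -10960 cm⁻¹.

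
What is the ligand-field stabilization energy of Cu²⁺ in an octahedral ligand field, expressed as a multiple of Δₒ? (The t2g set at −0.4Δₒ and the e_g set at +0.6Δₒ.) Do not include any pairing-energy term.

-0.6 Δₒ

Cu is in group 11, so Cu²⁺ is d⁹ (11 − 2 = 9).
Configuration: t2g^6 e_g^3.
CFSE = 6(-0.4Δₒ) + 3(0.6Δₒ) = -2.4Δₒ + 1.8Δₒ = -0.6Δₒ.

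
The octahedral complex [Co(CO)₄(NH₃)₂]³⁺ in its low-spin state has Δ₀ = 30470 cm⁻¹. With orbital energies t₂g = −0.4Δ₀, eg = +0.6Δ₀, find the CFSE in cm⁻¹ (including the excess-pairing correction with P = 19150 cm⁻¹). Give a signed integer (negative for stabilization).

Ligand charges: 4×(+0) from CO and 2×(+0) from NH₃ sum to +0; with overall charge +3, Co is +3.
Co is in group 9, so Co³⁺ is d⁶ (9 − 3 = 6).
Configuration: t₂g⁶ eg⁰.
The orbital stabilization is -2.4Δ₀ = -2.4 × 30470 = -73128 cm⁻¹.
High-spin d⁶ would be t₂g⁴ eg² with 1 pair; low-spin has 3, so 2 excess pairs cost +2P = +38300 cm⁻¹.
Net CFSE = -73128 + 38300 = -34828 cm⁻¹.

-34828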